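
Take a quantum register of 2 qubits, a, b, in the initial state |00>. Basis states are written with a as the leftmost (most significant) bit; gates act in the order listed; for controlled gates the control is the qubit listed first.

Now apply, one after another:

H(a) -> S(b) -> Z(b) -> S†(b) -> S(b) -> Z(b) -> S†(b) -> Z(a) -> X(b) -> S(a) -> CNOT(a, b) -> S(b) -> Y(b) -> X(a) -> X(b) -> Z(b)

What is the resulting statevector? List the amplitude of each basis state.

The final amplitudes are sqrt(2)/2 on |00>, 0 on |01>, 0 on |10>, -sqrt(2)/2 on |11>.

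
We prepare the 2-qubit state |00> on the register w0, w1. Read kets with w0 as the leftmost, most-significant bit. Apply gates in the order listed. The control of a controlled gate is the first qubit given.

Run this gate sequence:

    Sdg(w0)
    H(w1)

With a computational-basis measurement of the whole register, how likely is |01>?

Outcome |01> occurs with probability 1/2.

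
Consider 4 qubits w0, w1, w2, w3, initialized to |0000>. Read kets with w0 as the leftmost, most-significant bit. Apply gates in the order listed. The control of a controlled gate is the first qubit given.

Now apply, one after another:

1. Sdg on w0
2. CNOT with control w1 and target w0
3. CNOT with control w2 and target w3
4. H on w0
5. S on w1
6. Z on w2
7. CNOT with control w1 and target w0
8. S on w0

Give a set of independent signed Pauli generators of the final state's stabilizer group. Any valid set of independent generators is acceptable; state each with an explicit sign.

One valid set of independent stabilizer generators is +YIII, +IZII, +IIZI, +IIIZ (any independent generating set of the same group is equally correct).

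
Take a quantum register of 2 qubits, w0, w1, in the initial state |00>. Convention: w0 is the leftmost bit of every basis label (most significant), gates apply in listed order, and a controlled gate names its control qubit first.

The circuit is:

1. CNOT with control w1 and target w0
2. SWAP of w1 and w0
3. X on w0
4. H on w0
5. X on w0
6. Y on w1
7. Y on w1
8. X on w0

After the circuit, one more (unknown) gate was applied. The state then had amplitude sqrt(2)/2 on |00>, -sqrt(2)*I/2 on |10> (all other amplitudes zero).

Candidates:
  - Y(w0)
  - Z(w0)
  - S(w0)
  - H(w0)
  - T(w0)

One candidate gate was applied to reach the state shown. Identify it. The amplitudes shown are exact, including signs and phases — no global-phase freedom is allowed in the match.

It was S(w0) that produced the state shown. Key observation: the block from step 5 through step 8 cancels to the identity and can be dropped.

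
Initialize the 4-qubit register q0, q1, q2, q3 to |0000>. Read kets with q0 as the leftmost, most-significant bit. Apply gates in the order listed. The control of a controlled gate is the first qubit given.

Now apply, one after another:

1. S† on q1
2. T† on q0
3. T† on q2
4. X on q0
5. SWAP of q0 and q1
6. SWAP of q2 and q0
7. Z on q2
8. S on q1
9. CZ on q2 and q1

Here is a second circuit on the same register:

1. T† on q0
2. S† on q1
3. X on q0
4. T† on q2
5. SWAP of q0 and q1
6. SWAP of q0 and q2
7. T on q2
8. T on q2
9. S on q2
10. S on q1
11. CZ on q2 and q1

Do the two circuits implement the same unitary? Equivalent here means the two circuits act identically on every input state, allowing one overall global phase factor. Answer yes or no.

Yes, they are equivalent — the unitaries differ by at most a global phase.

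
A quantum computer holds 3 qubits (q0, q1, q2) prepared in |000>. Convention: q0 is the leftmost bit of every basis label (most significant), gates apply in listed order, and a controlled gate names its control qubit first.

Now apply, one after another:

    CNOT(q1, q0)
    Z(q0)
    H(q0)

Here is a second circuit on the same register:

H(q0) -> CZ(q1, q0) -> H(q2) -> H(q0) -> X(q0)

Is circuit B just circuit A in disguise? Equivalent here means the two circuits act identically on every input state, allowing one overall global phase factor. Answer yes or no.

No — the two circuits implement different unitaries, even allowing a global phase.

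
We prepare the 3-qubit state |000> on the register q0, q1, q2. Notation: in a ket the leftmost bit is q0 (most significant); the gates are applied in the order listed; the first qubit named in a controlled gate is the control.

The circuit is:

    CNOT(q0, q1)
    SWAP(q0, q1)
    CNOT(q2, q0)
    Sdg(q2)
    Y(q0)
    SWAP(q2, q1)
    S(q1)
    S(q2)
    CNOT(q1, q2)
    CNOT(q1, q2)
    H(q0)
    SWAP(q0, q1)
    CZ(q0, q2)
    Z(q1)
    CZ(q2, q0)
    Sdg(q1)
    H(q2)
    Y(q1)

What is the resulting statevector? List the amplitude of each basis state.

The final amplitudes are -I/2 on |000>, -I/2 on |001>, -1/2 on |010>, -1/2 on |011>, 0 on |100>, 0 on |101>, 0 on |110>, 0 on |111>. Key observation: steps 9-10 multiply out to the identity, so the circuit reduces to the remaining gates.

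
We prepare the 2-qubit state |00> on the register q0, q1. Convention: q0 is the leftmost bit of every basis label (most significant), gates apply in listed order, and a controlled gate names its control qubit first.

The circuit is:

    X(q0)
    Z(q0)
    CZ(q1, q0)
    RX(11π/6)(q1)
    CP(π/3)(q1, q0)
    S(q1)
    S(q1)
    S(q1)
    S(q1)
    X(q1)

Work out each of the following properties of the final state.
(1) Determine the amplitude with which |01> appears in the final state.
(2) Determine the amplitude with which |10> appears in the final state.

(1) The final state's coefficient on |01> equals 0. Key observation: the block from step 6 through step 9 cancels to the identity and can be dropped.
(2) |10> carries amplitude (-sqrt(2) + sqrt(6))*exp(5*I*pi/6)/4 in the final state.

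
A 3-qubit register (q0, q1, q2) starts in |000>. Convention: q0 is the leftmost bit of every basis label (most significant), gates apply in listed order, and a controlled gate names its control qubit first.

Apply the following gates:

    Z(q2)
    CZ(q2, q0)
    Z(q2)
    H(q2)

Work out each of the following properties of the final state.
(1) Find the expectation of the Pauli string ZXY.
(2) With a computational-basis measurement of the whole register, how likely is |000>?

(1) The observable ZXY averages to 0.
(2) Outcome |000> occurs with probability 1/2.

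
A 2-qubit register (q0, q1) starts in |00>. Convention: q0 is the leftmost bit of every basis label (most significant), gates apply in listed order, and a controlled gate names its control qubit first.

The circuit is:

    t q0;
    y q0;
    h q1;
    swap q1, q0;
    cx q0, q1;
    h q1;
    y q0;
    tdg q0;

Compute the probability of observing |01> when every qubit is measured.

The probability of measuring |01> is 1/4.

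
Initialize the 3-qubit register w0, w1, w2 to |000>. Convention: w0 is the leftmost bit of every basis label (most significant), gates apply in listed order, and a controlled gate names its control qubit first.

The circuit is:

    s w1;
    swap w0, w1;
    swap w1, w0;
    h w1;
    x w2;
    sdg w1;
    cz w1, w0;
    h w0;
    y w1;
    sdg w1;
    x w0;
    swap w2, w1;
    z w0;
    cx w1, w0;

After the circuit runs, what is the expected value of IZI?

The expectation value of IZI is -1.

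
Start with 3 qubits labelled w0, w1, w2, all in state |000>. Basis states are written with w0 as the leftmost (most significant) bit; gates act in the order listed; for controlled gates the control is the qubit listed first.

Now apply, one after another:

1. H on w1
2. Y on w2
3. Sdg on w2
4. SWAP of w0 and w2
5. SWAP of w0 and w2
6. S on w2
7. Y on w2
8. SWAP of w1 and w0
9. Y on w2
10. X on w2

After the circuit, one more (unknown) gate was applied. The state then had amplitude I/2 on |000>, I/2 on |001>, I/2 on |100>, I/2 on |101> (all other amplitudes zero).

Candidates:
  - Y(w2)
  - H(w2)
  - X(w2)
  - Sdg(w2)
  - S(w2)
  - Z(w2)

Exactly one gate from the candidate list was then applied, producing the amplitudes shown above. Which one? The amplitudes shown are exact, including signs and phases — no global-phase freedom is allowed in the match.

The applied gate was H(w2). Key observation: gates 2-7 undo each other exactly, leaving only the rest of the circuit to track.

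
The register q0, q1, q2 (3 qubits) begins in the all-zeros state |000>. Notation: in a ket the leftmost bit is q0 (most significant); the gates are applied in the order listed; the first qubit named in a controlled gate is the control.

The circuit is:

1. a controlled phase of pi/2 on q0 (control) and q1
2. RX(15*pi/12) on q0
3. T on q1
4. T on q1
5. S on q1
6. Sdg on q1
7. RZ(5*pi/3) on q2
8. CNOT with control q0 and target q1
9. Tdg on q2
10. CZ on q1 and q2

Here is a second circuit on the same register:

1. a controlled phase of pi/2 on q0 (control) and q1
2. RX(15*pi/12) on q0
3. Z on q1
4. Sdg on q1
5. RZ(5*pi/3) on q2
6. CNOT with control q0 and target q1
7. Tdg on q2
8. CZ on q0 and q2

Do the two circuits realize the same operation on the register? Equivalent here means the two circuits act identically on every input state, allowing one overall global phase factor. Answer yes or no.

No: there is an input state on which the two circuits produce genuinely different outputs (not merely differing by a phase).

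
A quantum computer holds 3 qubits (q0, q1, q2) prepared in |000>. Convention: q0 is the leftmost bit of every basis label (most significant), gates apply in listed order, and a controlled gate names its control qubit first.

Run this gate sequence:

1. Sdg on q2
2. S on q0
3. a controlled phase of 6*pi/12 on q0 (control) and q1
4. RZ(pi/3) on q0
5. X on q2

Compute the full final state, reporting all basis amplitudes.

After the circuit, the state carries amplitude exp(-I*pi/6) on |001>, and 0 on every other basis state.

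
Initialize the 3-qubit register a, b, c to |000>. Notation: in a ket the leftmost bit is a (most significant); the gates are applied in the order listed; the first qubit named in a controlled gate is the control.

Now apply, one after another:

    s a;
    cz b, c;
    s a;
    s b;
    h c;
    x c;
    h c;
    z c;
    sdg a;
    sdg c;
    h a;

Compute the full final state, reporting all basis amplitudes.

The final amplitudes are sqrt(2)/2 on |000>, sqrt(2)/2 on |100>, and 0 on every other basis state. Key observation: steps 5-8 multiply out to the identity, so the circuit reduces to the remaining gates.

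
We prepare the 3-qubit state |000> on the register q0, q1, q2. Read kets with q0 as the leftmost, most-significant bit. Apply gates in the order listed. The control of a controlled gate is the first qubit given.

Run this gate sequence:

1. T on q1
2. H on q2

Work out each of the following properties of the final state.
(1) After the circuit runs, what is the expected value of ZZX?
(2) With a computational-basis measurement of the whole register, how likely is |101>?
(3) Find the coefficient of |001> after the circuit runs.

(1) The expectation value of ZZX is 1.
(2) Outcome |101> occurs with probability 0.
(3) |001> carries amplitude sqrt(2)/2 in the final state.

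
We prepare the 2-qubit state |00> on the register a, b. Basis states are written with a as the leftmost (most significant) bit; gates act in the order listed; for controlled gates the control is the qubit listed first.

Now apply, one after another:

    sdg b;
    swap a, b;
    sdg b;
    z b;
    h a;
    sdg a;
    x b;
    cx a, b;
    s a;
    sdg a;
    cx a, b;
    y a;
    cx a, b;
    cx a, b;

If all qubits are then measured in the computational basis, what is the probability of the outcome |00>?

A full measurement returns |00> with probability 0. Key observation: gates 8-11 undo each other exactly, leaving only the rest of the circuit to track.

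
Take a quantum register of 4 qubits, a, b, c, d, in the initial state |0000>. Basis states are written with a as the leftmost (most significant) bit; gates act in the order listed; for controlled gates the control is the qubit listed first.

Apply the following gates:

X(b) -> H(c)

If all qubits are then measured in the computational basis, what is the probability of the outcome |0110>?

The probability of measuring |0110> is 1/2.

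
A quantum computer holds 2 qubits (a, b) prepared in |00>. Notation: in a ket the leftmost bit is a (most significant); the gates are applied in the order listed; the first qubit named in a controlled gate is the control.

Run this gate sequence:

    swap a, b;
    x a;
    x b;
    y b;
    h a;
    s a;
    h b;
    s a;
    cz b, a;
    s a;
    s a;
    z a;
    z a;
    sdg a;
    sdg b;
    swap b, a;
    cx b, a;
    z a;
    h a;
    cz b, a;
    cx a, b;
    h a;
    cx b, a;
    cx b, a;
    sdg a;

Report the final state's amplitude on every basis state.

After the circuit, the state carries amplitude -I/2 on |00>, -1/2 on |01>, -I/2 on |10>, 1/2 on |11>.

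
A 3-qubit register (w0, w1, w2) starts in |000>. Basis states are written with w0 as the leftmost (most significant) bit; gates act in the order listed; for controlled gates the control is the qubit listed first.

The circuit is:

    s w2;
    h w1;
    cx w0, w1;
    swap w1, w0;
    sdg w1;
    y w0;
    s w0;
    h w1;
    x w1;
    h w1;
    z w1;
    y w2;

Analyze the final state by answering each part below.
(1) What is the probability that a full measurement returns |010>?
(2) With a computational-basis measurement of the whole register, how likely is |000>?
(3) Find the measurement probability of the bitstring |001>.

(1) A full measurement returns |010> with probability 0.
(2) The probability of measuring |000> is 0.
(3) Outcome |001> occurs with probability 1/2.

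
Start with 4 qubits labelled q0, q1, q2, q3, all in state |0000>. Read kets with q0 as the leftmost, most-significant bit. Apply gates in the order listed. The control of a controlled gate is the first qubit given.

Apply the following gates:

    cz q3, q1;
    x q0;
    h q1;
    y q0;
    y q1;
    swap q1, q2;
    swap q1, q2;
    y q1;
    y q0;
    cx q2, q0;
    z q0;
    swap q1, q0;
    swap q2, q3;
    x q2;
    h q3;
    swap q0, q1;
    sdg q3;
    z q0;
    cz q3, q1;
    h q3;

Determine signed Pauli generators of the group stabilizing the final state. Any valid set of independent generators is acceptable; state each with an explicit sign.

The stabilizer group can be generated by +IYIZ, +IZIY, -ZIII, -IIZI, among other valid generating sets. Key observation: steps 4-9 multiply out to the identity, so the circuit reduces to the remaining gates.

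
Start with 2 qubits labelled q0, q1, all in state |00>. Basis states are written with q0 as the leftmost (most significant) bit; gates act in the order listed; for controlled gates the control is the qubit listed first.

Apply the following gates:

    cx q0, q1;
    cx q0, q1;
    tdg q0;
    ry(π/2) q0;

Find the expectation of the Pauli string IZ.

In the final state, IZ has expectation 1. Key observation: gates 1-2 undo each other exactly, leaving only the rest of the circuit to track.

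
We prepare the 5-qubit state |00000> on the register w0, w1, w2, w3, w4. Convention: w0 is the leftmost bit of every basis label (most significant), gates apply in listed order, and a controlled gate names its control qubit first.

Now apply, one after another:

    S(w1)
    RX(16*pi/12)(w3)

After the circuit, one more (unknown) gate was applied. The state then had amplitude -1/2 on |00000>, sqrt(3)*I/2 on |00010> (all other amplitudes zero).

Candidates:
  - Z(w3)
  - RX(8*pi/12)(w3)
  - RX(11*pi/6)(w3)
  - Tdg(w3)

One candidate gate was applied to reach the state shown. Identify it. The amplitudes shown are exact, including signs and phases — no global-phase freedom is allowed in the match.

The unique candidate consistent with the amplitudes is Z(w3).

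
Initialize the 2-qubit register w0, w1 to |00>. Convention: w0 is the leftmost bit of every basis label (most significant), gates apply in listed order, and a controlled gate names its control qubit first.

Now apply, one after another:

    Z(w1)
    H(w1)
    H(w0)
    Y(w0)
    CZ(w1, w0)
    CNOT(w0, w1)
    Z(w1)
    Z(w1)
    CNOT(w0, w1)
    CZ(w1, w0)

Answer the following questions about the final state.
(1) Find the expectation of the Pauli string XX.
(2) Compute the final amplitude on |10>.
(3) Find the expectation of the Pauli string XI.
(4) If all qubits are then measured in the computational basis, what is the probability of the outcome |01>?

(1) The observable XX averages to -1. Key observation: steps 5-10 multiply out to the identity, so the circuit reduces to the remaining gates.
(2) The amplitude on |10> is I/2.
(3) In the final state, XI has expectation -1.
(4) A full measurement returns |01> with probability 1/4.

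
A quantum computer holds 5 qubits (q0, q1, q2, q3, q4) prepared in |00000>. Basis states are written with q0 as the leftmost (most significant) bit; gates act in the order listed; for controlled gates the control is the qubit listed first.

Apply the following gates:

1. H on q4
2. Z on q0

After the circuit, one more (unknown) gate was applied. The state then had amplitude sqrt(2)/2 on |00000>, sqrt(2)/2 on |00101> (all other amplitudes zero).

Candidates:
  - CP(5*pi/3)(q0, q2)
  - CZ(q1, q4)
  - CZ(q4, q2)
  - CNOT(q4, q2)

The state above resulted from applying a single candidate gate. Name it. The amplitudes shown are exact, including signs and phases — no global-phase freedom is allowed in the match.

It was CNOT(q4, q2) that produced the state shown.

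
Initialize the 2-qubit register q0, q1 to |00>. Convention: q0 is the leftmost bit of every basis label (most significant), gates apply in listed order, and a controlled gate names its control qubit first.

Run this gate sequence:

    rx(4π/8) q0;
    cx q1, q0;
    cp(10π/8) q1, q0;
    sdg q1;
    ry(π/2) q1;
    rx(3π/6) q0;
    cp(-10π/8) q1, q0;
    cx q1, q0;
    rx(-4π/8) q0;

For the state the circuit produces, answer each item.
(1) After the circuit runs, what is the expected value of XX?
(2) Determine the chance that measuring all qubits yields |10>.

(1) In the final state, XX has expectation -sqrt(2)/2.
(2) Outcome |10> occurs with probability 1/4.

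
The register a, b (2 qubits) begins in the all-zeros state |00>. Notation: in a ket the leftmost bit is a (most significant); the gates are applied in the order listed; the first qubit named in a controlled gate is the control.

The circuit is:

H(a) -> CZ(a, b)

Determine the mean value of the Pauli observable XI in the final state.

The expectation value of XI is 1.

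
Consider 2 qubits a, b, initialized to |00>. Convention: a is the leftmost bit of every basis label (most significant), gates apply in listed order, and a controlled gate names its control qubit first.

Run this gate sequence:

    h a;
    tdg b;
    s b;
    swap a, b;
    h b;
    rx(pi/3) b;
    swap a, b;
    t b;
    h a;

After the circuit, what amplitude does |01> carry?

The final state's coefficient on |01> equals 0.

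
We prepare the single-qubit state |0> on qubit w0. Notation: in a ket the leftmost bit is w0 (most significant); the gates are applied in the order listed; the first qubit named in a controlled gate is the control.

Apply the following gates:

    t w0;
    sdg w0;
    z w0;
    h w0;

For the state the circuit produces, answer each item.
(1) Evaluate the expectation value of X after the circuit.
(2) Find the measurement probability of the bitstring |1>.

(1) The expectation value of X is 1.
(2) Outcome |1> occurs with probability 1/2.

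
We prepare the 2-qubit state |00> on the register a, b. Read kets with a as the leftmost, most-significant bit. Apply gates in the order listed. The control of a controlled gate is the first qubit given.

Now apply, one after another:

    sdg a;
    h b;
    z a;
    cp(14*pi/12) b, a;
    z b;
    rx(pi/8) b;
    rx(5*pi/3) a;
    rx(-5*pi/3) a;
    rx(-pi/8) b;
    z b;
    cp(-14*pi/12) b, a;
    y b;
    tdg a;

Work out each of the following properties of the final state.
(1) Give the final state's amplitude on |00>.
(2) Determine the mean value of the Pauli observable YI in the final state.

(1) The amplitude on |00> is -sqrt(2)*I/2. Key observation: steps 4-11 multiply out to the identity, so the circuit reduces to the remaining gates.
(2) The expectation value of YI is 0.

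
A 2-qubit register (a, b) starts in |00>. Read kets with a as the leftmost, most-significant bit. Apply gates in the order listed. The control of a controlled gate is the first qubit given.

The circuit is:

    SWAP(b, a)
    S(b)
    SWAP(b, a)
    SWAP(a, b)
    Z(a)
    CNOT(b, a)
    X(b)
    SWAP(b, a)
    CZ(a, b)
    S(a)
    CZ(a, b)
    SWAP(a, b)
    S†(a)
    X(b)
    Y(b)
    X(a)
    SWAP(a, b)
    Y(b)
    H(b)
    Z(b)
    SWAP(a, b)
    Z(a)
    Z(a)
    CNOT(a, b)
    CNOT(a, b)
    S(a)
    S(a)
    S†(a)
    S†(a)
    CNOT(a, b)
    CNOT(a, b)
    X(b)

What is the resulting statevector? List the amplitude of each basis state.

After the circuit, the state carries amplitude sqrt(2)*I/2 on |00>, 0 on |01>, -sqrt(2)*I/2 on |10>, 0 on |11>. Key observation: the block from step 25 through step 30 cancels to the identity and can be dropped.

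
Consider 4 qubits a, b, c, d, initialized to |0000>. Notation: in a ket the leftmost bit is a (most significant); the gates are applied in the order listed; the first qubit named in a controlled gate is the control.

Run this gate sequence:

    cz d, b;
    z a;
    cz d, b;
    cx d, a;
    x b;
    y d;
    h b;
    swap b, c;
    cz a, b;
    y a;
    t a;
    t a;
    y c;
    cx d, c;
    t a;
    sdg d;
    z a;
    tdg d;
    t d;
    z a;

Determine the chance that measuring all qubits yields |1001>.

Outcome |1001> occurs with probability 1/2. Key observation: gates 17-20 undo each other exactly, leaving only the rest of the circuit to track.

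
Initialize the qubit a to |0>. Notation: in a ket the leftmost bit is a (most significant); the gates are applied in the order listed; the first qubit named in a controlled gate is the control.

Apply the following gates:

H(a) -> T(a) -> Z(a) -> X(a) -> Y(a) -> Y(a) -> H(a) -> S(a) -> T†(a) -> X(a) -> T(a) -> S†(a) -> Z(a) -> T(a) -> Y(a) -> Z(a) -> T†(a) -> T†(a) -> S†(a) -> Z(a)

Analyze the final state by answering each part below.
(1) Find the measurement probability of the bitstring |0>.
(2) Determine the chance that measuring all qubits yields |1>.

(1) Outcome |0> occurs with probability 1/2 - sqrt(2)/4.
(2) Outcome |1> occurs with probability sqrt(2)/4 + 1/2.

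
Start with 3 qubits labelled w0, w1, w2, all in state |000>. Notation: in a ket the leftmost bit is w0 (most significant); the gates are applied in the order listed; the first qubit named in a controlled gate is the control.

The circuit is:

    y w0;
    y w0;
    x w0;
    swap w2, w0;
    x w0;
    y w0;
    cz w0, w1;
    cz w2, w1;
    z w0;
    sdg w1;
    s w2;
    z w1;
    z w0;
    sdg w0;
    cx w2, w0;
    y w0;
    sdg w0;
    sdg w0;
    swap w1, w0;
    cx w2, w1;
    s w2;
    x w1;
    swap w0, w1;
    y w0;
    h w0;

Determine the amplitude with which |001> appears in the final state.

|001> carries amplitude sqrt(2)*I/2 in the final state.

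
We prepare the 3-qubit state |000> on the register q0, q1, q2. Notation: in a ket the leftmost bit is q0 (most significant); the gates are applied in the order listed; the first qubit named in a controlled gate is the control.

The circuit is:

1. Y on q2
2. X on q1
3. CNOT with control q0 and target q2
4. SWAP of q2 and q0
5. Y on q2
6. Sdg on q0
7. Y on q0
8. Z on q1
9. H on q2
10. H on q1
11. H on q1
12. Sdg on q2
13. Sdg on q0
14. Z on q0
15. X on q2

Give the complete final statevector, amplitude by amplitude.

The final amplitudes are -sqrt(2)*I/2 on |010>, -sqrt(2)/2 on |011>, and 0 on every other basis state. Key observation: gates 10-11 undo each other exactly, leaving only the rest of the circuit to track.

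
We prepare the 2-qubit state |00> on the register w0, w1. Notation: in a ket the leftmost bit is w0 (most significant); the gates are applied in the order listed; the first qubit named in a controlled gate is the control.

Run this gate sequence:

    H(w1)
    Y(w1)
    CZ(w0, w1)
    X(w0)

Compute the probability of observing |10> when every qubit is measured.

A full measurement returns |10> with probability 1/2.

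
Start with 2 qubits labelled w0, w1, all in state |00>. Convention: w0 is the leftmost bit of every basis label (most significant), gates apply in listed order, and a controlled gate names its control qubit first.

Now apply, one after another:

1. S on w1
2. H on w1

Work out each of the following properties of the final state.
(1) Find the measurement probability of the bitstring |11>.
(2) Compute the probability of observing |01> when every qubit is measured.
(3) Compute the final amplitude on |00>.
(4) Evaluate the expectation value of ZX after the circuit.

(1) Outcome |11> occurs with probability 0.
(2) A full measurement returns |01> with probability 1/2.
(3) |00> carries amplitude sqrt(2)/2 in the final state.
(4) The expectation value of ZX is 1.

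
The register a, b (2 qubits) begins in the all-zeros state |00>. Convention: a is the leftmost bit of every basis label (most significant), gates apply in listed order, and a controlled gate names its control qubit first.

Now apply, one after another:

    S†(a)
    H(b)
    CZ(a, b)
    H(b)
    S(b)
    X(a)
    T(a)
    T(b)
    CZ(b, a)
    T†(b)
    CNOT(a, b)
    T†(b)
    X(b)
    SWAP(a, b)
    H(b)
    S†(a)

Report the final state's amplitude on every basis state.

The final amplitudes are sqrt(2)/2 on |00>, -sqrt(2)/2 on |01>, 0 on |10>, 0 on |11>.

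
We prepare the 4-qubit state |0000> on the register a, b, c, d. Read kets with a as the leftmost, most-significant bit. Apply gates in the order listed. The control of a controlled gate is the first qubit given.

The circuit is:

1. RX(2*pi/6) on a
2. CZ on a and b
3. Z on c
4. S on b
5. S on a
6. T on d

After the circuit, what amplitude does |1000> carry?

|1000> carries amplitude 1/2 in the final state.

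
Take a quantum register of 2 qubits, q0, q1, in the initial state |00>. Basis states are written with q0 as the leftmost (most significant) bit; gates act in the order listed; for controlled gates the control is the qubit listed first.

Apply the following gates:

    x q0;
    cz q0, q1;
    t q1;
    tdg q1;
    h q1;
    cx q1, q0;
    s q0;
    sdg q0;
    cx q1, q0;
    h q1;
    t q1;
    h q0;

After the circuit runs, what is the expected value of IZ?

In the final state, IZ has expectation 1.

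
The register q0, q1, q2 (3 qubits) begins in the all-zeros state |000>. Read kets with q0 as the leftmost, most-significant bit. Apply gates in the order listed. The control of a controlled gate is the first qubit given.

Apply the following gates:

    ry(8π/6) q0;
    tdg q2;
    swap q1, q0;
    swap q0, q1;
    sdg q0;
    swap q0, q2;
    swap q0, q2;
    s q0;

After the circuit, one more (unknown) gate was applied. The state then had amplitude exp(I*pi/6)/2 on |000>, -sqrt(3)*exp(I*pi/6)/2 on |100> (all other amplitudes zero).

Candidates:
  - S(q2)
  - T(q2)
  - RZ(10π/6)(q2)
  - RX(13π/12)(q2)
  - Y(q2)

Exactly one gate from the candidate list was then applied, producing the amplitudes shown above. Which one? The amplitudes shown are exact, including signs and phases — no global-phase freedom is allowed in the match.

The unique candidate consistent with the amplitudes is RZ(10π/6)(q2). Key observation: the block from step 5 through step 8 cancels to the identity and can be dropped.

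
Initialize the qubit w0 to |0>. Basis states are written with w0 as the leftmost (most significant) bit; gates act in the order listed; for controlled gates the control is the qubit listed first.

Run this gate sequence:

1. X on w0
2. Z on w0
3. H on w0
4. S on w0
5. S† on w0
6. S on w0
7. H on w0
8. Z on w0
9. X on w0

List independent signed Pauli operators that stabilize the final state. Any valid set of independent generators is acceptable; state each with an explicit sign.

One valid set of independent stabilizer generators is +Y (any independent generating set of the same group is equally correct).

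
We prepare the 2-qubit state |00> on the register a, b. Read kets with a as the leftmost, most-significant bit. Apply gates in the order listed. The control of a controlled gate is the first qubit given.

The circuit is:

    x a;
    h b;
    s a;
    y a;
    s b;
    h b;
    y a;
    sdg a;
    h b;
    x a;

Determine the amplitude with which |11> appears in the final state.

|11> carries amplitude 0 in the final state.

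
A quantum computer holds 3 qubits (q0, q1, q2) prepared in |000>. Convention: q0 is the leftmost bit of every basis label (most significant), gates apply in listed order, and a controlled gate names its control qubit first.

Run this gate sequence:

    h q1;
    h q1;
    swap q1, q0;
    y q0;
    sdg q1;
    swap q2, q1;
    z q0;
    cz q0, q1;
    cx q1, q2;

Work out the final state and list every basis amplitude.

After the circuit, the state carries amplitude -I on |100>, and 0 on every other basis state.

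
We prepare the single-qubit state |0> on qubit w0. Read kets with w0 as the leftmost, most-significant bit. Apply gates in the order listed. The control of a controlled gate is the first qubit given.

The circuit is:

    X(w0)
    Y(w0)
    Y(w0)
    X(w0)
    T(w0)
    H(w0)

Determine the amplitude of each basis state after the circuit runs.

The final amplitudes are sqrt(2)/2 on |0>, sqrt(2)/2 on |1>.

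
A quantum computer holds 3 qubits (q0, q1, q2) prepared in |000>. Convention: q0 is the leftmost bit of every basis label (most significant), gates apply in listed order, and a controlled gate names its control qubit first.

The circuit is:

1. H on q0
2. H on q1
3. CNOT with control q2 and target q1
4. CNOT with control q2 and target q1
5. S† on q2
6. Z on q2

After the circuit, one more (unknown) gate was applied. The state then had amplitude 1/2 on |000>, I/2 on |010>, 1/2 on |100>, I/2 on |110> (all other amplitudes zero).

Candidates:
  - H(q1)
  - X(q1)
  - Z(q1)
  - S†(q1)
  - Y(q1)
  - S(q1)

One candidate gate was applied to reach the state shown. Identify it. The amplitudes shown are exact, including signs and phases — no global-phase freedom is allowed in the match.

The applied gate was S(q1). Key observation: gates 3-4 undo each other exactly, leaving only the rest of the circuit to track.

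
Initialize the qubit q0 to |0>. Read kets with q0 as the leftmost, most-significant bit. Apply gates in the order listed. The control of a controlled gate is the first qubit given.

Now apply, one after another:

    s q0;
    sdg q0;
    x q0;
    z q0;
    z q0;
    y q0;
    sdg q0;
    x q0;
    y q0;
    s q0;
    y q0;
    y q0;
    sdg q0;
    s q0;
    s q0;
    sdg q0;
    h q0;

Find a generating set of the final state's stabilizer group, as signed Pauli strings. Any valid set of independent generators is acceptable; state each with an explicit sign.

The stabilizer group can be generated by +X, among other valid generating sets.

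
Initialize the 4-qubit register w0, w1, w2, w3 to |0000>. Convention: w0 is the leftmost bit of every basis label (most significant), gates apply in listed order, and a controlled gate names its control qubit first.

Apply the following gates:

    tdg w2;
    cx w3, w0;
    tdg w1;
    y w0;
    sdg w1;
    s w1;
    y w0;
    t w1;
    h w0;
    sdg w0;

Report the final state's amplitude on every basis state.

The final amplitudes are sqrt(2)/2 on |0000>, -sqrt(2)*I/2 on |1000>, and 0 on every other basis state.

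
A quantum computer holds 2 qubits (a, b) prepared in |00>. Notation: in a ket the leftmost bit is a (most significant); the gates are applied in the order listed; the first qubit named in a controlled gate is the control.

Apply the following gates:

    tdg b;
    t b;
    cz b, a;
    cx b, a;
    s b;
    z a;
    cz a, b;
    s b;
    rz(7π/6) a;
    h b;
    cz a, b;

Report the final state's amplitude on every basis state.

After the circuit, the state carries amplitude -sqrt(2)*exp(5*I*pi/12)/2 on |00>, -sqrt(2)*exp(5*I*pi/12)/2 on |01>, 0 on |10>, 0 on |11>.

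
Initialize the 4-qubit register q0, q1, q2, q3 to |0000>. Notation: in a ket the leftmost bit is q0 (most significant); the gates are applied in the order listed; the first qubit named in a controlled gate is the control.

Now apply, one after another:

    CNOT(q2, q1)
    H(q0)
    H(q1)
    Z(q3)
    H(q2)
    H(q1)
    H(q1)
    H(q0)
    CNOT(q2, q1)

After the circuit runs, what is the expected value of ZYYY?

In the final state, ZYYY has expectation 0.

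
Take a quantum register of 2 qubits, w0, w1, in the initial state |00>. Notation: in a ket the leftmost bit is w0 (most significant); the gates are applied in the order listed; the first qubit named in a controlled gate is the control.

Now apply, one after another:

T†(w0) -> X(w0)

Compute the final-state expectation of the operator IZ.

The observable IZ averages to 1.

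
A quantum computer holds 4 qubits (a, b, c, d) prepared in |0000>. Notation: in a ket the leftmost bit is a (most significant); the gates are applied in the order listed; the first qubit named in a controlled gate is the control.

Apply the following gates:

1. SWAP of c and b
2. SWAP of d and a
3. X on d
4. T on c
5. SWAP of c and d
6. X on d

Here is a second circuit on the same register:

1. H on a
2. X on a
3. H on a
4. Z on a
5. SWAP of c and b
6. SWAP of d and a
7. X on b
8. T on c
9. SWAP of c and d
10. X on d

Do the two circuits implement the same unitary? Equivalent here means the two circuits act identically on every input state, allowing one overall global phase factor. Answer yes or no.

No — the two circuits implement different unitaries, even allowing a global phase.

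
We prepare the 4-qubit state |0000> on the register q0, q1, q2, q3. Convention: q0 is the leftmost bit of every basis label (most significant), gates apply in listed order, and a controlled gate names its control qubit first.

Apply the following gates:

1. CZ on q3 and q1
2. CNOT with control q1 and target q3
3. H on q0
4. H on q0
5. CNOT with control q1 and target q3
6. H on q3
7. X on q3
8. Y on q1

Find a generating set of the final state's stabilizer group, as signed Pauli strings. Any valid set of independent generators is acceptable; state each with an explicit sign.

One valid set of independent stabilizer generators is +IIIX, +ZIII, -IZII, +IIZI (any independent generating set of the same group is equally correct). Key observation: the block from step 2 through step 5 cancels to the identity and can be dropped.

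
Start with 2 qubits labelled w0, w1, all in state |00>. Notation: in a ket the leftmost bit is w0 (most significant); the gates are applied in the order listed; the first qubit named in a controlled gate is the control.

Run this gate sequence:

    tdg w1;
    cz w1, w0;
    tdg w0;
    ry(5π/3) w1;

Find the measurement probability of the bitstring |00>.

The probability of measuring |00> is 3/4.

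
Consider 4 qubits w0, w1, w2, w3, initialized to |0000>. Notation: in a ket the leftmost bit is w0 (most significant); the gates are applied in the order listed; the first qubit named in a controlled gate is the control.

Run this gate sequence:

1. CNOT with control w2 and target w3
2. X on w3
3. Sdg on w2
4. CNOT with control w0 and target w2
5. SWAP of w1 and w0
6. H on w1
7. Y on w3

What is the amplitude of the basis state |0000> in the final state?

The final state's coefficient on |0000> equals -sqrt(2)*I/2.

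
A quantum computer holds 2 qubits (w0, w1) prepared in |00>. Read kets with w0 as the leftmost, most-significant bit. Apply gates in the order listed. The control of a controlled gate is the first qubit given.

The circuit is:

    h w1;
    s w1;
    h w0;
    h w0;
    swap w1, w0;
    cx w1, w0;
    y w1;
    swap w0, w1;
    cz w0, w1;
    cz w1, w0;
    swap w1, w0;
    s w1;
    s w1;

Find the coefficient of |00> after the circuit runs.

The final state's coefficient on |00> equals 0.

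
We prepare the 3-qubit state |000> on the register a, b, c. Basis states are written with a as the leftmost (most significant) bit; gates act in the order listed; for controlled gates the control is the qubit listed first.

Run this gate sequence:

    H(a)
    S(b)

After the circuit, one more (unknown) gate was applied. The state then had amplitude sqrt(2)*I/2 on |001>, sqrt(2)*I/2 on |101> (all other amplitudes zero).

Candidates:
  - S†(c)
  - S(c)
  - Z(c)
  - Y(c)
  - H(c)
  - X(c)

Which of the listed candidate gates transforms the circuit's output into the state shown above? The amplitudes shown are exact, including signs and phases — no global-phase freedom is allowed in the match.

It was Y(c) that produced the state shown.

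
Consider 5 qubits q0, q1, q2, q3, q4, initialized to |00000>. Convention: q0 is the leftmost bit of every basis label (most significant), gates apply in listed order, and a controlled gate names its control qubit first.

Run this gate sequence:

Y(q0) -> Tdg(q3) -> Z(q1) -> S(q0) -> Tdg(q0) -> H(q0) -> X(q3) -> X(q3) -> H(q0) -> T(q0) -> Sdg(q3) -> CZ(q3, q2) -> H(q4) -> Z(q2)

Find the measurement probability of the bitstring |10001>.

The probability of measuring |10001> is 1/2. Key observation: the block from step 5 through step 10 cancels to the identity and can be dropped.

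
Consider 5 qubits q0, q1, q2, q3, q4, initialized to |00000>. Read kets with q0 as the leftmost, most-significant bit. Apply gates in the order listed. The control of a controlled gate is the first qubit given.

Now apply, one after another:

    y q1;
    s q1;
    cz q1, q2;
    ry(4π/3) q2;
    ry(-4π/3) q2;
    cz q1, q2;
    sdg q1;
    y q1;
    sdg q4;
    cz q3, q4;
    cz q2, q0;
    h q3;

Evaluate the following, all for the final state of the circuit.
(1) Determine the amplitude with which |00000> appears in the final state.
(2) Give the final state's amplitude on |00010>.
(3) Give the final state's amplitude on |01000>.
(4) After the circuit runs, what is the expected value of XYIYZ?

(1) The amplitude on |00000> is sqrt(2)/2. Key observation: the block from step 1 through step 8 cancels to the identity and can be dropped.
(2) The amplitude on |00010> is sqrt(2)/2.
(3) |01000> carries amplitude 0 in the final state.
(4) In the final state, XYIYZ has expectation 0.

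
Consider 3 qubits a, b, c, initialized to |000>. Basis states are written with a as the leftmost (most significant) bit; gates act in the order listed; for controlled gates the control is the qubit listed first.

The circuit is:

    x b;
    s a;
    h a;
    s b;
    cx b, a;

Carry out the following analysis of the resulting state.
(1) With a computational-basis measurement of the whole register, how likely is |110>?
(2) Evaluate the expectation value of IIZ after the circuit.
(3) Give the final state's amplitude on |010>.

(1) The probability of measuring |110> is 1/2.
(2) The expectation value of IIZ is 1.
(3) The final state's coefficient on |010> equals sqrt(2)*I/2.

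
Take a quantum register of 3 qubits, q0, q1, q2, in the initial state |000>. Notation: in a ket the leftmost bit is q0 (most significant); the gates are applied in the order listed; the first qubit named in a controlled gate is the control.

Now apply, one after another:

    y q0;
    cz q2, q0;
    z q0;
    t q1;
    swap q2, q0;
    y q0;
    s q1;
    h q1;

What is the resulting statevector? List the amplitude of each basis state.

The final amplitudes are sqrt(2)/2 on |101>, sqrt(2)/2 on |111>, and 0 on every other basis state.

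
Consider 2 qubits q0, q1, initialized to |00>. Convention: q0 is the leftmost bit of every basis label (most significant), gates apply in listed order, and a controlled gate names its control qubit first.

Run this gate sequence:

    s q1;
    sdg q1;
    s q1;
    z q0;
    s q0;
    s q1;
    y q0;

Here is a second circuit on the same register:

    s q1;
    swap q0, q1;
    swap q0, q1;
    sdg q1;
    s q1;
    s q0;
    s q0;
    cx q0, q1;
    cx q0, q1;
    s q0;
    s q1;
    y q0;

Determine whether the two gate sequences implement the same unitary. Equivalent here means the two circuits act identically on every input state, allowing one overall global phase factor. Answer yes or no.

Yes: on every input state the two circuits agree up to one overall phase factor.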